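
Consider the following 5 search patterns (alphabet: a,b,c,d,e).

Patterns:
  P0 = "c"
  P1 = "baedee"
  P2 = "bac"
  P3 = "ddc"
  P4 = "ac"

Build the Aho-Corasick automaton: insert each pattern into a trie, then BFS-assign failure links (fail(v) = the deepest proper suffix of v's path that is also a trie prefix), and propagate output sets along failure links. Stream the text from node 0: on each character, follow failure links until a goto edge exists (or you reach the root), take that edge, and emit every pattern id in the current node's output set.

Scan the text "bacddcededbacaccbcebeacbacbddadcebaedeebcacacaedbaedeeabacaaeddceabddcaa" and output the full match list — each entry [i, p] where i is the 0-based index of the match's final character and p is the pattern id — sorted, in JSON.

Build:
Trie (insert patterns):
  0='ε' goto a→12 b→2 c→1 d→9
  1='c' goto ·  [P0 ends]
  2='b' goto a→3
  3='ba' goto c→8 e→4
  4='bae' goto d→5
  5='baed' goto e→6
  6='baede' goto e→7
  7='baedee' goto ·  [P1 ends]
  8='bac' goto ·  [P2 ends]
  9='d' goto d→10
  10='dd' goto c→11
  11='ddc' goto ·  [P3 ends]
  12='a' goto c→13
  13='ac' goto ·  [P4 ends]

BFS fail/out derivation:
  fail(1) 'c': from fail(0)=0 chase 'c': 0 ⇒ 0;  out={0}∪out(0)={0}
  fail(2) 'b': from fail(0)=0 chase 'b': 0 ⇒ 0;  out=∅∪out(0)=∅
  fail(9) 'd': from fail(0)=0 chase 'd': 0 ⇒ 0;  out=∅∪out(0)=∅
  fail(12) 'a': from fail(0)=0 chase 'a': 0 ⇒ 0;  out=∅∪out(0)=∅
  fail(3) 'ba': from fail(2)=0 chase 'a': 0 ⇒ 12;  out=∅∪out(12)=∅
  fail(10) 'dd': from fail(9)=0 chase 'd': 0 ⇒ 9;  out=∅∪out(9)=∅
  fail(13) 'ac': from fail(12)=0 chase 'c': 0 ⇒ 1;  out={4}∪out(1)={0,4}
  fail(4) 'bae': from fail(3)=12 chase 'e': 12→0 ⇒ 0;  out=∅∪out(0)=∅
  fail(8) 'bac': from fail(3)=12 chase 'c': 12 ⇒ 13;  out={2}∪out(13)={0,2,4}
  fail(11) 'ddc': from fail(10)=9 chase 'c': 9→0 ⇒ 1;  out={3}∪out(1)={0,3}
  fail(5) 'baed': from fail(4)=0 chase 'd': 0 ⇒ 9;  out=∅∪out(9)=∅
  fail(6) 'baede': from fail(5)=9 chase 'e': 9→0 ⇒ 0;  out=∅∪out(0)=∅
  fail(7) 'baedee': from fail(6)=0 chase 'e': 0 ⇒ 0;  out={1}∪out(0)={1}

Text stream:
[0] read 'b'  n0⇒n2
[1] read 'a'  n2⇒n3
[2] read 'c'  n3⇒n8  → match P0@[2:2],P2@[0:2],P4@[1:2]
[3] read 'd'  n8⇒n9 (via fail)
[4] read 'd'  n9⇒n10
[5] read 'c'  n10⇒n11  → match P0@[5:5],P3@[3:5]
[6] read 'e'  n11⇒n0 (via fail)
[7] read 'd'  n0⇒n9
[8] read 'e'  n9⇒n0 (via fail)
[9] read 'd'  n0⇒n9
[10] read 'b'  n9⇒n2 (via fail)
[11] read 'a'  n2⇒n3
[12] read 'c'  n3⇒n8  → match P0@[12:12],P2@[10:12],P4@[11:12]
[13] read 'a'  n8⇒n12 (via fail)
[14] read 'c'  n12⇒n13  → match P0@[14:14],P4@[13:14]
[15] read 'c'  n13⇒n1 (via fail)  → match P0@[15:15]
[16] read 'b'  n1⇒n2 (via fail)
[17] read 'c'  n2⇒n1 (via fail)  → match P0@[17:17]
[18] read 'e'  n1⇒n0 (via fail)
[19] read 'b'  n0⇒n2
[20] read 'e'  n2⇒n0 (via fail)
[21] read 'a'  n0⇒n12
[22] read 'c'  n12⇒n13  → match P0@[22:22],P4@[21:22]
[23] read 'b'  n13⇒n2 (via fail)
[24] read 'a'  n2⇒n3
[25] read 'c'  n3⇒n8  → match P0@[25:25],P2@[23:25],P4@[24:25]
[26] read 'b'  n8⇒n2 (via fail)
[27] read 'd'  n2⇒n9 (via fail)
[28] read 'd'  n9⇒n10
[29] read 'a'  n10⇒n12 (via fail)
[30] read 'd'  n12⇒n9 (via fail)
[31] read 'c'  n9⇒n1 (via fail)  → match P0@[31:31]
[32] read 'e'  n1⇒n0 (via fail)
[33] read 'b'  n0⇒n2
[34] read 'a'  n2⇒n3
[35] read 'e'  n3⇒n4
[36] read 'd'  n4⇒n5
[37] read 'e'  n5⇒n6
[38] read 'e'  n6⇒n7  → match P1@[33:38]
[39] read 'b'  n7⇒n2 (via fail)
[40] read 'c'  n2⇒n1 (via fail)  → match P0@[40:40]
[41] read 'a'  n1⇒n12 (via fail)
[42] read 'c'  n12⇒n13  → match P0@[42:42],P4@[41:42]
[43] read 'a'  n13⇒n12 (via fail)
[44] read 'c'  n12⇒n13  → match P0@[44:44],P4@[43:44]
[45] read 'a'  n13⇒n12 (via fail)
[46] read 'e'  n12⇒n0 (via fail)
[47] read 'd'  n0⇒n9
[48] read 'b'  n9⇒n2 (via fail)
[49] read 'a'  n2⇒n3
[50] read 'e'  n3⇒n4
[51] read 'd'  n4⇒n5
[52] read 'e'  n5⇒n6
[53] read 'e'  n6⇒n7  → match P1@[48:53]
[54] read 'a'  n7⇒n12 (via fail)
[55] read 'b'  n12⇒n2 (via fail)
[56] read 'a'  n2⇒n3
[57] read 'c'  n3⇒n8  → match P0@[57:57],P2@[55:57],P4@[56:57]
[58] read 'a'  n8⇒n12 (via fail)
[59] read 'a'  n12⇒n12 (via fail)
[60] read 'e'  n12⇒n0 (via fail)
[61] read 'd'  n0⇒n9
[62] read 'd'  n9⇒n10
[63] read 'c'  n10⇒n11  → match P0@[63:63],P3@[61:63]
[64] read 'e'  n11⇒n0 (via fail)
[65] read 'a'  n0⇒n12
[66] read 'b'  n12⇒n2 (via fail)
[67] read 'd'  n2⇒n9 (via fail)
[68] read 'd'  n9⇒n10
[69] read 'c'  n10⇒n11  → match P0@[69:69],P3@[67:69]
[70] read 'a'  n11⇒n12 (via fail)
[71] read 'a'  n12⇒n12 (via fail)

Matches: [[2,0],[2,2],[2,4],[5,0],[5,3],[12,0],[12,2],[12,4],[14,0],[14,4],[15,0],[17,0],[22,0],[22,4],[25,0],[25,2],[25,4],[31,0],[38,1],[40,0],[42,0],[42,4],[44,0],[44,4],[53,1],[57,0],[57,2],[57,4],[63,0],[63,3],[69,0],[69,3]]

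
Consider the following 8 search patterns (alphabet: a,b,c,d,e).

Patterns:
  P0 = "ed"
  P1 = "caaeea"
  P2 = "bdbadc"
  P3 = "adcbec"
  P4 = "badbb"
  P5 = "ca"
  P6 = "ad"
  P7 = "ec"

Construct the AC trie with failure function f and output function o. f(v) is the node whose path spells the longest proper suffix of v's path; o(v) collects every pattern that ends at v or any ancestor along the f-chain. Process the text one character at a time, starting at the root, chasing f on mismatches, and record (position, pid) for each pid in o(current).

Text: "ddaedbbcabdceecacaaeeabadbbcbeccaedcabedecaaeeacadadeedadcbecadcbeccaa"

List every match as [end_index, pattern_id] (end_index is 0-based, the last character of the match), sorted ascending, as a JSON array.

Build:
Trie nodes:
  0='ε' goto a→15 b→9 c→3 e→1
  1='e' goto c→25 d→2
  2='ed' goto ·  ←P0
  3='c' goto a→4
  4='ca' goto a→5  ←P5
  5='caa' goto e→6
  6='caae' goto e→7
  7='caaee' goto a→8
  8='caaeea' goto ·  ←P1
  9='b' goto a→21 d→10
  10='bd' goto b→11
  11='bdb' goto a→12
  12='bdba' goto d→13
  13='bdbad' goto c→14
  14='bdbadc' goto ·  ←P2
  15='a' goto d→16
  16='ad' goto c→17  ←P6
  17='adc' goto b→18
  18='adcb' goto e→19
  19='adcbe' goto c→20
  20='adcbec' goto ·  ←P3
  21='ba' goto d→22
  22='bad' goto b→23
  23='badb' goto b→24
  24='badbb' goto ·  ←P4
  25='ec' goto ·  ←P7

Failure links (BFS by depth):
  fail(1) 'e': from fail(0)=0 chase 'e': 0 ⇒ 0;  out=∅∪out(0)=∅
  fail(3) 'c': from fail(0)=0 chase 'c': 0 ⇒ 0;  out=∅∪out(0)=∅
  fail(9) 'b': from fail(0)=0 chase 'b': 0 ⇒ 0;  out=∅∪out(0)=∅
  fail(15) 'a': from fail(0)=0 chase 'a': 0 ⇒ 0;  out=∅∪out(0)=∅
  fail(2) 'ed': from fail(1)=0 chase 'd': 0 ⇒ 0;  out={0}∪out(0)={0}
  fail(4) 'ca': from fail(3)=0 chase 'a': 0 ⇒ 15;  out={5}∪out(15)={5}
  fail(10) 'bd': from fail(9)=0 chase 'd': 0 ⇒ 0;  out=∅∪out(0)=∅
  fail(16) 'ad': from fail(15)=0 chase 'd': 0 ⇒ 0;  out={6}∪out(0)={6}
  fail(21) 'ba': from fail(9)=0 chase 'a': 0 ⇒ 15;  out=∅∪out(15)=∅
  fail(25) 'ec': from fail(1)=0 chase 'c': 0 ⇒ 3;  out={7}∪out(3)={7}
  fail(5) 'caa': from fail(4)=15 chase 'a': 15→0 ⇒ 15;  out=∅∪out(15)=∅
  fail(11) 'bdb': from fail(10)=0 chase 'b': 0 ⇒ 9;  out=∅∪out(9)=∅
  fail(17) 'adc': from fail(16)=0 chase 'c': 0 ⇒ 3;  out=∅∪out(3)=∅
  fail(22) 'bad': from fail(21)=15 chase 'd': 15 ⇒ 16;  out=∅∪out(16)={6}
  fail(6) 'caae': from fail(5)=15 chase 'e': 15→0 ⇒ 1;  out=∅∪out(1)=∅
  fail(12) 'bdba': from fail(11)=9 chase 'a': 9 ⇒ 21;  out=∅∪out(21)=∅
  fail(18) 'adcb': from fail(17)=3 chase 'b': 3→0 ⇒ 9;  out=∅∪out(9)=∅
  fail(23) 'badb': from fail(22)=16 chase 'b': 16→0 ⇒ 9;  out=∅∪out(9)=∅
  fail(7) 'caaee': from fail(6)=1 chase 'e': 1→0 ⇒ 1;  out=∅∪out(1)=∅
  fail(13) 'bdbad': from fail(12)=21 chase 'd': 21 ⇒ 22;  out=∅∪out(22)={6}
  fail(19) 'adcbe': from fail(18)=9 chase 'e': 9→0 ⇒ 1;  out=∅∪out(1)=∅
  fail(24) 'badbb': from fail(23)=9 chase 'b': 9→0 ⇒ 9;  out={4}∪out(9)={4}
  fail(8) 'caaeea': from fail(7)=1 chase 'a': 1→0 ⇒ 15;  out={1}∪out(15)={1}
  fail(14) 'bdbadc': from fail(13)=22 chase 'c': 22→16 ⇒ 17;  out={2}∪out(17)={2}
  fail(20) 'adcbec': from fail(19)=1 chase 'c': 1 ⇒ 25;  out={3}∪out(25)={3,7}

Scan:
pos 0 'd': at 0
pos 1 'd': at 0
pos 2 'a': at 15
pos 3 'e': at 1 (fail-walked)
pos 4 'd': at 2  emit P0@[3:4]
pos 5 'b': at 9 (fail-walked)
pos 6 'b': at 9 (fail-walked)
pos 7 'c': at 3 (fail-walked)
pos 8 'a': at 4  emit P5@[7:8]
pos 9 'b': at 9 (fail-walked)
pos 10 'd': at 10
pos 11 'c': at 3 (fail-walked)
pos 12 'e': at 1 (fail-walked)
pos 13 'e': at 1 (fail-walked)
pos 14 'c': at 25  emit P7@[13:14]
pos 15 'a': at 4 (fail-walked)  emit P5@[14:15]
pos 16 'c': at 3 (fail-walked)
pos 17 'a': at 4  emit P5@[16:17]
pos 18 'a': at 5
pos 19 'e': at 6
pos 20 'e': at 7
pos 21 'a': at 8  emit P1@[16:21]
pos 22 'b': at 9 (fail-walked)
pos 23 'a': at 21
pos 24 'd': at 22  emit P6@[23:24]
pos 25 'b': at 23
pos 26 'b': at 24  emit P4@[22:26]
pos 27 'c': at 3 (fail-walked)
pos 28 'b': at 9 (fail-walked)
pos 29 'e': at 1 (fail-walked)
pos 30 'c': at 25  emit P7@[29:30]
pos 31 'c': at 3 (fail-walked)
pos 32 'a': at 4  emit P5@[31:32]
pos 33 'e': at 1 (fail-walked)
pos 34 'd': at 2  emit P0@[33:34]
pos 35 'c': at 3 (fail-walked)
pos 36 'a': at 4  emit P5@[35:36]
pos 37 'b': at 9 (fail-walked)
pos 38 'e': at 1 (fail-walked)
pos 39 'd': at 2  emit P0@[38:39]
pos 40 'e': at 1 (fail-walked)
pos 41 'c': at 25  emit P7@[40:41]
pos 42 'a': at 4 (fail-walked)  emit P5@[41:42]
pos 43 'a': at 5
pos 44 'e': at 6
pos 45 'e': at 7
pos 46 'a': at 8  emit P1@[41:46]
pos 47 'c': at 3 (fail-walked)
pos 48 'a': at 4  emit P5@[47:48]
pos 49 'd': at 16 (fail-walked)  emit P6@[48:49]
pos 50 'a': at 15 (fail-walked)
pos 51 'd': at 16  emit P6@[50:51]
pos 52 'e': at 1 (fail-walked)
pos 53 'e': at 1 (fail-walked)
pos 54 'd': at 2  emit P0@[53:54]
pos 55 'a': at 15 (fail-walked)
pos 56 'd': at 16  emit P6@[55:56]
pos 57 'c': at 17
pos 58 'b': at 18
pos 59 'e': at 19
pos 60 'c': at 20  emit P3@[55:60],P7@[59:60]
pos 61 'a': at 4 (fail-walked)  emit P5@[60:61]
pos 62 'd': at 16 (fail-walked)  emit P6@[61:62]
pos 63 'c': at 17
pos 64 'b': at 18
pos 65 'e': at 19
pos 66 'c': at 20  emit P3@[61:66],P7@[65:66]
pos 67 'c': at 3 (fail-walked)
pos 68 'a': at 4  emit P5@[67:68]
pos 69 'a': at 5

Matches: [[4,0],[8,5],[14,7],[15,5],[17,5],[21,1],[24,6],[26,4],[30,7],[32,5],[34,0],[36,5],[39,0],[41,7],[42,5],[46,1],[48,5],[49,6],[51,6],[54,0],[56,6],[60,3],[60,7],[61,5],[62,6],[66,3],[66,7],[68,5]]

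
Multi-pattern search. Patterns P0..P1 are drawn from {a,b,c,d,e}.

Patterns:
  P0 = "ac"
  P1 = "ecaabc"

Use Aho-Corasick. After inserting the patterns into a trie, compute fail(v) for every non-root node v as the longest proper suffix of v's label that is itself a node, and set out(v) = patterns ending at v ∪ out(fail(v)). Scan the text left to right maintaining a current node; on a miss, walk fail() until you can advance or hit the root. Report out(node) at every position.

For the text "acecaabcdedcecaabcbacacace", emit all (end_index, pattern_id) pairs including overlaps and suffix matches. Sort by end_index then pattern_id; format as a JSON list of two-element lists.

Construct AC machine:
Trie (insert patterns):
  n0 'ε': a→1 e→3
  n1 'a': c→2
  n2 'ac': ·  ←P0
  n3 'e': c→4
  n4 'ec': a→5
  n5 'eca': a→6
  n6 'ecaa': b→7
  n7 'ecaab': c→8
  n8 'ecaabc': ·  ←P1

BFS fail/out derivation:
  fail(1) 'a': from fail(0)=0 chase 'a': 0 ⇒ 0;  out=∅∪out(0)=∅
  fail(3) 'e': from fail(0)=0 chase 'e': 0 ⇒ 0;  out=∅∪out(0)=∅
  fail(2) 'ac': from fail(1)=0 chase 'c': 0 ⇒ 0;  out={0}∪out(0)={0}
  fail(4) 'ec': from fail(3)=0 chase 'c': 0 ⇒ 0;  out=∅∪out(0)=∅
  fail(5) 'eca': from fail(4)=0 chase 'a': 0 ⇒ 1;  out=∅∪out(1)=∅
  fail(6) 'ecaa': from fail(5)=1 chase 'a': 1→0 ⇒ 1;  out=∅∪out(1)=∅
  fail(7) 'ecaab': from fail(6)=1 chase 'b': 1→0 ⇒ 0;  out=∅∪out(0)=∅
  fail(8) 'ecaabc': from fail(7)=0 chase 'c': 0 ⇒ 0;  out={1}∪out(0)={1}

Text stream:
pos 0 'a': at 1
pos 1 'c': at 2  → match P0@[0:1]
pos 2 'e': at 3 (fail-walked)
pos 3 'c': at 4
pos 4 'a': at 5
pos 5 'a': at 6
pos 6 'b': at 7
pos 7 'c': at 8  → match P1@[2:7]
pos 8 'd': at 0 (fail-walked)
pos 9 'e': at 3
pos 10 'd': at 0 (fail-walked)
pos 11 'c': at 0
pos 12 'e': at 3
pos 13 'c': at 4
pos 14 'a': at 5
pos 15 'a': at 6
pos 16 'b': at 7
pos 17 'c': at 8  → match P1@[12:17]
pos 18 'b': at 0 (fail-walked)
pos 19 'a': at 1
pos 20 'c': at 2  → match P0@[19:20]
pos 21 'a': at 1 (fail-walked)
pos 22 'c': at 2  → match P0@[21:22]
pos 23 'a': at 1 (fail-walked)
pos 24 'c': at 2  → match P0@[23:24]
pos 25 'e': at 3 (fail-walked)

Result: [[1,0],[7,1],[17,1],[20,0],[22,0],[24,0]]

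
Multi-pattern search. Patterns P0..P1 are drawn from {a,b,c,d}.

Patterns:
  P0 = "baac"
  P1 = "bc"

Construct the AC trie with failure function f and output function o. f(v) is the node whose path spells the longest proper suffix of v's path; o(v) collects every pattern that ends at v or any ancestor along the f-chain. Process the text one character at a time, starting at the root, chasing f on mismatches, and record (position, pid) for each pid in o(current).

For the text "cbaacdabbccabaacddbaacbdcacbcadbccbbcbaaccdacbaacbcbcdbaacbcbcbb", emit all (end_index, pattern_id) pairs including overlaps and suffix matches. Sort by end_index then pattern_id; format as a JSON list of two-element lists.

Build automaton:
Trie (insert patterns):
  0='ε' goto b→1
  1='b' goto a→2 c→5
  2='ba' goto a→3
  3='baa' goto c→4
  4='baac' goto ·  ←P0
  5='bc' goto ·  ←P1

Failure links (BFS by depth):
  n1('b'): parent n0 fail=0; on 'b' 0 → fail=0;  out ∅∪∅=∅
  n2('ba'): parent n1 fail=0; on 'a' 0 → fail=0;  out ∅∪∅=∅
  n5('bc'): parent n1 fail=0; on 'c' 0 → fail=0;  out {1}∪∅={1}
  n3('baa'): parent n2 fail=0; on 'a' 0 → fail=0;  out ∅∪∅=∅
  n4('baac'): parent n3 fail=0; on 'c' 0 → fail=0;  out {0}∪∅={0}

Text stream:
pos 0 'c': at 0
pos 1 'b': at 1
pos 2 'a': at 2
pos 3 'a': at 3
pos 4 'c': at 4  ** P0@[1:4]
pos 5 'd': at 0 ·f
pos 6 'a': at 0
pos 7 'b': at 1
pos 8 'b': at 1 ·f
pos 9 'c': at 5  ** P1@[8:9]
pos 10 'c': at 0 ·f
pos 11 'a': at 0
pos 12 'b': at 1
pos 13 'a': at 2
pos 14 'a': at 3
pos 15 'c': at 4  ** P0@[12:15]
pos 16 'd': at 0 ·f
pos 17 'd': at 0
pos 18 'b': at 1
pos 19 'a': at 2
pos 20 'a': at 3
pos 21 'c': at 4  ** P0@[18:21]
pos 22 'b': at 1 ·f
pos 23 'd': at 0 ·f
pos 24 'c': at 0
pos 25 'a': at 0
pos 26 'c': at 0
pos 27 'b': at 1
pos 28 'c': at 5  ** P1@[27:28]
pos 29 'a': at 0 ·f
pos 30 'd': at 0
pos 31 'b': at 1
pos 32 'c': at 5  ** P1@[31:32]
pos 33 'c': at 0 ·f
pos 34 'b': at 1
pos 35 'b': at 1 ·f
pos 36 'c': at 5  ** P1@[35:36]
pos 37 'b': at 1 ·f
pos 38 'a': at 2
pos 39 'a': at 3
pos 40 'c': at 4  ** P0@[37:40]
pos 41 'c': at 0 ·f
pos 42 'd': at 0
pos 43 'a': at 0
pos 44 'c': at 0
pos 45 'b': at 1
pos 46 'a': at 2
pos 47 'a': at 3
pos 48 'c': at 4  ** P0@[45:48]
pos 49 'b': at 1 ·f
pos 50 'c': at 5  ** P1@[49:50]
pos 51 'b': at 1 ·f
pos 52 'c': at 5  ** P1@[51:52]
pos 53 'd': at 0 ·f
pos 54 'b': at 1
pos 55 'a': at 2
pos 56 'a': at 3
pos 57 'c': at 4  ** P0@[54:57]
pos 58 'b': at 1 ·f
pos 59 'c': at 5  ** P1@[58:59]
pos 60 'b': at 1 ·f
pos 61 'c': at 5  ** P1@[60:61]
pos 62 'b': at 1 ·f
pos 63 'b': at 1 ·f

Result: [[4,0],[9,1],[15,0],[21,0],[28,1],[32,1],[36,1],[40,0],[48,0],[50,1],[52,1],[57,0],[59,1],[61,1]]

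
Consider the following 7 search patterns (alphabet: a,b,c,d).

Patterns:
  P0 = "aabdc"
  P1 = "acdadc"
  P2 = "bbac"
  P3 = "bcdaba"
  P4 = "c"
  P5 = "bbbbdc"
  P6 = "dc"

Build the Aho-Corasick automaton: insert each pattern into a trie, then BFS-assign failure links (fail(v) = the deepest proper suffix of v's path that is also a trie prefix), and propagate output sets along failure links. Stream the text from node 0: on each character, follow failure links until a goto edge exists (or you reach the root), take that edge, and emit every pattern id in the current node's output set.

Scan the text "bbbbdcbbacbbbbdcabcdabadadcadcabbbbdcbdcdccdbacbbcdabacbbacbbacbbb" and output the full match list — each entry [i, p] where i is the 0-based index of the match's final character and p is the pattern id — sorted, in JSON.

Build:
Trie nodes:
  0='ε' goto a→1 b→11 c→20 d→25
  1='a' goto a→2 c→6
  2='aa' goto b→3
  3='aab' goto d→4
  4='aabd' goto c→5
  5='aabdc' goto ·  [P0 ends]
  6='ac' goto d→7
  7='acd' goto a→8
  8='acda' goto d→9
  9='acdad' goto c→10
  10='acdadc' goto ·  [P1 ends]
  11='b' goto b→12 c→15
  12='bb' goto a→13 b→21
  13='bba' goto c→14
  14='bbac' goto ·  [P2 ends]
  15='bc' goto d→16
  16='bcd' goto a→17
  17='bcda' goto b→18
  18='bcdab' goto a→19
  19='bcdaba' goto ·  [P3 ends]
  20='c' goto ·  [P4 ends]
  21='bbb' goto b→22
  22='bbbb' goto d→23
  23='bbbbd' goto c→24
  24='bbbbdc' goto ·  [P5 ends]
  25='d' goto c→26
  26='dc' goto ·  [P6 ends]

BFS fail/out derivation:
  fail(1) 'a': from fail(0)=0 chase 'a': 0 ⇒ 0;  out=∅∪out(0)=∅
  fail(11) 'b': from fail(0)=0 chase 'b': 0 ⇒ 0;  out=∅∪out(0)=∅
  fail(20) 'c': from fail(0)=0 chase 'c': 0 ⇒ 0;  out={4}∪out(0)={4}
  fail(25) 'd': from fail(0)=0 chase 'd': 0 ⇒ 0;  out=∅∪out(0)=∅
  fail(2) 'aa': from fail(1)=0 chase 'a': 0 ⇒ 1;  out=∅∪out(1)=∅
  fail(6) 'ac': from fail(1)=0 chase 'c': 0 ⇒ 20;  out=∅∪out(20)={4}
  fail(12) 'bb': from fail(11)=0 chase 'b': 0 ⇒ 11;  out=∅∪out(11)=∅
  fail(15) 'bc': from fail(11)=0 chase 'c': 0 ⇒ 20;  out=∅∪out(20)={4}
  fail(26) 'dc': from fail(25)=0 chase 'c': 0 ⇒ 20;  out={6}∪out(20)={4,6}
  fail(3) 'aab': from fail(2)=1 chase 'b': 1→0 ⇒ 11;  out=∅∪out(11)=∅
  fail(7) 'acd': from fail(6)=20 chase 'd': 20→0 ⇒ 25;  out=∅∪out(25)=∅
  fail(13) 'bba': from fail(12)=11 chase 'a': 11→0 ⇒ 1;  out=∅∪out(1)=∅
  fail(16) 'bcd': from fail(15)=20 chase 'd': 20→0 ⇒ 25;  out=∅∪out(25)=∅
  fail(21) 'bbb': from fail(12)=11 chase 'b': 11 ⇒ 12;  out=∅∪out(12)=∅
  fail(4) 'aabd': from fail(3)=11 chase 'd': 11→0 ⇒ 25;  out=∅∪out(25)=∅
  fail(8) 'acda': from fail(7)=25 chase 'a': 25→0 ⇒ 1;  out=∅∪out(1)=∅
  fail(14) 'bbac': from fail(13)=1 chase 'c': 1 ⇒ 6;  out={2}∪out(6)={2,4}
  fail(17) 'bcda': from fail(16)=25 chase 'a': 25→0 ⇒ 1;  out=∅∪out(1)=∅
  fail(22) 'bbbb': from fail(21)=12 chase 'b': 12 ⇒ 21;  out=∅∪out(21)=∅
  fail(5) 'aabdc': from fail(4)=25 chase 'c': 25 ⇒ 26;  out={0}∪out(26)={0,4,6}
  fail(9) 'acdad': from fail(8)=1 chase 'd': 1→0 ⇒ 25;  out=∅∪out(25)=∅
  fail(18) 'bcdab': from fail(17)=1 chase 'b': 1→0 ⇒ 11;  out=∅∪out(11)=∅
  fail(23) 'bbbbd': from fail(22)=21 chase 'd': 21→12→11→0 ⇒ 25;  out=∅∪out(25)=∅
  fail(10) 'acdadc': from fail(9)=25 chase 'c': 25 ⇒ 26;  out={1}∪out(26)={1,4,6}
  fail(19) 'bcdaba': from fail(18)=11 chase 'a': 11→0 ⇒ 1;  out={3}∪out(1)={3}
  fail(24) 'bbbbdc': from fail(23)=25 chase 'c': 25 ⇒ 26;  out={5}∪out(26)={4,5,6}

Run:
[0] read 'b'  n0⇒n11
[1] read 'b'  n11⇒n12
[2] read 'b'  n12⇒n21
[3] read 'b'  n21⇒n22
[4] read 'd'  n22⇒n23
[5] read 'c'  n23⇒n24  emit P4@[5:5],P5@[0:5],P6@[4:5]
[6] read 'b'  n24⇒n11 ·f
[7] read 'b'  n11⇒n12
[8] read 'a'  n12⇒n13
[9] read 'c'  n13⇒n14  emit P2@[6:9],P4@[9:9]
[10] read 'b'  n14⇒n11 ·f
[11] read 'b'  n11⇒n12
[12] read 'b'  n12⇒n21
[13] read 'b'  n21⇒n22
[14] read 'd'  n22⇒n23
[15] read 'c'  n23⇒n24  emit P4@[15:15],P5@[10:15],P6@[14:15]
[16] read 'a'  n24⇒n1 ·f
[17] read 'b'  n1⇒n11 ·f
[18] read 'c'  n11⇒n15  emit P4@[18:18]
[19] read 'd'  n15⇒n16
[20] read 'a'  n16⇒n17
[21] read 'b'  n17⇒n18
[22] read 'a'  n18⇒n19  emit P3@[17:22]
[23] read 'd'  n19⇒n25 ·f
[24] read 'a'  n25⇒n1 ·f
[25] read 'd'  n1⇒n25 ·f
[26] read 'c'  n25⇒n26  emit P4@[26:26],P6@[25:26]
[27] read 'a'  n26⇒n1 ·f
[28] read 'd'  n1⇒n25 ·f
[29] read 'c'  n25⇒n26  emit P4@[29:29],P6@[28:29]
[30] read 'a'  n26⇒n1 ·f
[31] read 'b'  n1⇒n11 ·f
[32] read 'b'  n11⇒n12
[33] read 'b'  n12⇒n21
[34] read 'b'  n21⇒n22
[35] read 'd'  n22⇒n23
[36] read 'c'  n23⇒n24  emit P4@[36:36],P5@[31:36],P6@[35:36]
[37] read 'b'  n24⇒n11 ·f
[38] read 'd'  n11⇒n25 ·f
[39] read 'c'  n25⇒n26  emit P4@[39:39],P6@[38:39]
[40] read 'd'  n26⇒n25 ·f
[41] read 'c'  n25⇒n26  emit P4@[41:41],P6@[40:41]
[42] read 'c'  n26⇒n20 ·f  emit P4@[42:42]
[43] read 'd'  n20⇒n25 ·f
[44] read 'b'  n25⇒n11 ·f
[45] read 'a'  n11⇒n1 ·f
[46] read 'c'  n1⇒n6  emit P4@[46:46]
[47] read 'b'  n6⇒n11 ·f
[48] read 'b'  n11⇒n12
[49] read 'c'  n12⇒n15 ·f  emit P4@[49:49]
[50] read 'd'  n15⇒n16
[51] read 'a'  n16⇒n17
[52] read 'b'  n17⇒n18
[53] read 'a'  n18⇒n19  emit P3@[48:53]
[54] read 'c'  n19⇒n6 ·f  emit P4@[54:54]
[55] read 'b'  n6⇒n11 ·f
[56] read 'b'  n11⇒n12
[57] read 'a'  n12⇒n13
[58] read 'c'  n13⇒n14  emit P2@[55:58],P4@[58:58]
[59] read 'b'  n14⇒n11 ·f
[60] read 'b'  n11⇒n12
[61] read 'a'  n12⇒n13
[62] read 'c'  n13⇒n14  emit P2@[59:62],P4@[62:62]
[63] read 'b'  n14⇒n11 ·f
[64] read 'b'  n11⇒n12
[65] read 'b'  n12⇒n21

All matches (sorted): [[5,4],[5,5],[5,6],[9,2],[9,4],[15,4],[15,5],[15,6],[18,4],[22,3],[26,4],[26,6],[29,4],[29,6],[36,4],[36,5],[36,6],[39,4],[39,6],[41,4],[41,6],[42,4],[46,4],[49,4],[53,3],[54,4],[58,2],[58,4],[62,2],[62,4]]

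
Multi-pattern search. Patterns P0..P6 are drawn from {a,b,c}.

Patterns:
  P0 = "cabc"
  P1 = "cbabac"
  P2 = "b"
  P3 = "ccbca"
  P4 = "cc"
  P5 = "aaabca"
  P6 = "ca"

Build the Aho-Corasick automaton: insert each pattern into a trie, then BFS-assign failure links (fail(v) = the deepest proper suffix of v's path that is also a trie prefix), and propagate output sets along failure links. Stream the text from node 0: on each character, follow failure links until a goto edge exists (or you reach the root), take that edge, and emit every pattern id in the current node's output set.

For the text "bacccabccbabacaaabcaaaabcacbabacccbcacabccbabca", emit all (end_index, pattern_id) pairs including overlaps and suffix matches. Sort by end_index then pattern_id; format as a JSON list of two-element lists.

Build automaton:
Trie nodes:
  0='ε' goto a→15 b→10 c→1
  1='c' goto a→2 b→5 c→11
  2='ca' goto b→3  [P6 ends]
  3='cab' goto c→4
  4='cabc' goto ·  [P0 ends]
  5='cb' goto a→6
  6='cba' goto b→7
  7='cbab' goto a→8
  8='cbaba' goto c→9
  9='cbabac' goto ·  [P1 ends]
  10='b' goto ·  [P2 ends]
  11='cc' goto b→12  [P4 ends]
  12='ccb' goto c→13
  13='ccbc' goto a→14
  14='ccbca' goto ·  [P3 ends]
  15='a' goto a→16
  16='aa' goto a→17
  17='aaa' goto b→18
  18='aaab' goto c→19
  19='aaabc' goto a→20
  20='aaabca' goto ·  [P5 ends]

BFS fail/out derivation:
  n1('c'): parent n0 fail=0; on 'c' 0 → fail=0;  out ∅∪∅=∅
  n10('b'): parent n0 fail=0; on 'b' 0 → fail=0;  out {2}∪∅={2}
  n15('a'): parent n0 fail=0; on 'a' 0 → fail=0;  out ∅∪∅=∅
  n2('ca'): parent n1 fail=0; on 'a' 0 → fail=15;  out {6}∪∅={6}
  n5('cb'): parent n1 fail=0; on 'b' 0 → fail=10;  out ∅∪{2}={2}
  n11('cc'): parent n1 fail=0; on 'c' 0 → fail=1;  out {4}∪∅={4}
  n16('aa'): parent n15 fail=0; on 'a' 0 → fail=15;  out ∅∪∅=∅
  n3('cab'): parent n2 fail=15; on 'b' 15→0 → fail=10;  out ∅∪{2}={2}
  n6('cba'): parent n5 fail=10; on 'a' 10→0 → fail=15;  out ∅∪∅=∅
  n12('ccb'): parent n11 fail=1; on 'b' 1 → fail=5;  out ∅∪{2}={2}
  n17('aaa'): parent n16 fail=15; on 'a' 15 → fail=16;  out ∅∪∅=∅
  n4('cabc'): parent n3 fail=10; on 'c' 10→0 → fail=1;  out {0}∪∅={0}
  n7('cbab'): parent n6 fail=15; on 'b' 15→0 → fail=10;  out ∅∪{2}={2}
  n13('ccbc'): parent n12 fail=5; on 'c' 5→10→0 → fail=1;  out ∅∪∅=∅
  n18('aaab'): parent n17 fail=16; on 'b' 16→15→0 → fail=10;  out ∅∪{2}={2}
  n8('cbaba'): parent n7 fail=10; on 'a' 10→0 → fail=15;  out ∅∪∅=∅
  n14('ccbca'): parent n13 fail=1; on 'a' 1 → fail=2;  out {3}∪{6}={3,6}
  n19('aaabc'): parent n18 fail=10; on 'c' 10→0 → fail=1;  out ∅∪∅=∅
  n9('cbabac'): parent n8 fail=15; on 'c' 15→0 → fail=1;  out {1}∪∅={1}
  n20('aaabca'): parent n19 fail=1; on 'a' 1 → fail=2;  out {5}∪{6}={5,6}

Text stream:
[0] read 'b'  n0⇒n10  → match P2@[0:0]
[1] read 'a'  n10⇒n15 (via fail)
[2] read 'c'  n15⇒n1 (via fail)
[3] read 'c'  n1⇒n11  → match P4@[2:3]
[4] read 'c'  n11⇒n11 (via fail)  → match P4@[3:4]
[5] read 'a'  n11⇒n2 (via fail)  → match P6@[4:5]
[6] read 'b'  n2⇒n3  → match P2@[6:6]
[7] read 'c'  n3⇒n4  → match P0@[4:7]
[8] read 'c'  n4⇒n11 (via fail)  → match P4@[7:8]
[9] read 'b'  n11⇒n12  → match P2@[9:9]
[10] read 'a'  n12⇒n6 (via fail)
[11] read 'b'  n6⇒n7  → match P2@[11:11]
[12] read 'a'  n7⇒n8
[13] read 'c'  n8⇒n9  → match P1@[8:13]
[14] read 'a'  n9⇒n2 (via fail)  → match P6@[13:14]
[15] read 'a'  n2⇒n16 (via fail)
[16] read 'a'  n16⇒n17
[17] read 'b'  n17⇒n18  → match P2@[17:17]
[18] read 'c'  n18⇒n19
[19] read 'a'  n19⇒n20  → match P5@[14:19],P6@[18:19]
[20] read 'a'  n20⇒n16 (via fail)
[21] read 'a'  n16⇒n17
[22] read 'a'  n17⇒n17 (via fail)
[23] read 'b'  n17⇒n18  → match P2@[23:23]
[24] read 'c'  n18⇒n19
[25] read 'a'  n19⇒n20  → match P5@[20:25],P6@[24:25]
[26] read 'c'  n20⇒n1 (via fail)
[27] read 'b'  n1⇒n5  → match P2@[27:27]
[28] read 'a'  n5⇒n6
[29] read 'b'  n6⇒n7  → match P2@[29:29]
[30] read 'a'  n7⇒n8
[31] read 'c'  n8⇒n9  → match P1@[26:31]
[32] read 'c'  n9⇒n11 (via fail)  → match P4@[31:32]
[33] read 'c'  n11⇒n11 (via fail)  → match P4@[32:33]
[34] read 'b'  n11⇒n12  → match P2@[34:34]
[35] read 'c'  n12⇒n13
[36] read 'a'  n13⇒n14  → match P3@[32:36],P6@[35:36]
[37] read 'c'  n14⇒n1 (via fail)
[38] read 'a'  n1⇒n2  → match P6@[37:38]
[39] read 'b'  n2⇒n3  → match P2@[39:39]
[40] read 'c'  n3⇒n4  → match P0@[37:40]
[41] read 'c'  n4⇒n11 (via fail)  → match P4@[40:41]
[42] read 'b'  n11⇒n12  → match P2@[42:42]
[43] read 'a'  n12⇒n6 (via fail)
[44] read 'b'  n6⇒n7  → match P2@[44:44]
[45] read 'c'  n7⇒n1 (via fail)
[46] read 'a'  n1⇒n2  → match P6@[45:46]

All matches (sorted): [[0,2],[3,4],[4,4],[5,6],[6,2],[7,0],[8,4],[9,2],[11,2],[13,1],[14,6],[17,2],[19,5],[19,6],[23,2],[25,5],[25,6],[27,2],[29,2],[31,1],[32,4],[33,4],[34,2],[36,3],[36,6],[38,6],[39,2],[40,0],[41,4],[42,2],[44,2],[46,6]]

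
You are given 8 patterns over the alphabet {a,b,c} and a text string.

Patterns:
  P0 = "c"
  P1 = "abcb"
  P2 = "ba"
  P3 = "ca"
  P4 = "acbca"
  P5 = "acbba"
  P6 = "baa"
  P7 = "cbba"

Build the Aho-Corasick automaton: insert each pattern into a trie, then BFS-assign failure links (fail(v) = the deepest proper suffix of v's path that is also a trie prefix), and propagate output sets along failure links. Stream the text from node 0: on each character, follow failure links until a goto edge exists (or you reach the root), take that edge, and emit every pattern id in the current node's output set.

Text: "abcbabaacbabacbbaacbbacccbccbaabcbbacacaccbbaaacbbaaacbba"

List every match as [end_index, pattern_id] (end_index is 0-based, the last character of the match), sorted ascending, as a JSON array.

Build automaton:
Trie (insert patterns):
  n0 'ε': a→2 b→6 c→1
  n1 'c': a→8 b→16  ←P0
  n2 'a': b→3 c→9
  n3 'ab': c→4
  n4 'abc': b→5
  n5 'abcb': ·  ←P1
  n6 'b': a→7
  n7 'ba': a→15  ←P2
  n8 'ca': ·  ←P3
  n9 'ac': b→10
  n10 'acb': b→13 c→11
  n11 'acbc': a→12
  n12 'acbca': ·  ←P4
  n13 'acbb': a→14
  n14 'acbba': ·  ←P5
  n15 'baa': ·  ←P6
  n16 'cb': b→17
  n17 'cbb': a→18
  n18 'cbba': ·  ←P7

Failure links (BFS by depth):
  n1('c'): parent n0 fail=0; on 'c' 0 → fail=0;  out {0}∪∅={0}
  n2('a'): parent n0 fail=0; on 'a' 0 → fail=0;  out ∅∪∅=∅
  n6('b'): parent n0 fail=0; on 'b' 0 → fail=0;  out ∅∪∅=∅
  n3('ab'): parent n2 fail=0; on 'b' 0 → fail=6;  out ∅∪∅=∅
  n7('ba'): parent n6 fail=0; on 'a' 0 → fail=2;  out {2}∪∅={2}
  n8('ca'): parent n1 fail=0; on 'a' 0 → fail=2;  out {3}∪∅={3}
  n9('ac'): parent n2 fail=0; on 'c' 0 → fail=1;  out ∅∪{0}={0}
  n16('cb'): parent n1 fail=0; on 'b' 0 → fail=6;  out ∅∪∅=∅
  n4('abc'): parent n3 fail=6; on 'c' 6→0 → fail=1;  out ∅∪{0}={0}
  n10('acb'): parent n9 fail=1; on 'b' 1 → fail=16;  out ∅∪∅=∅
  n15('baa'): parent n7 fail=2; on 'a' 2→0 → fail=2;  out {6}∪∅={6}
  n17('cbb'): parent n16 fail=6; on 'b' 6→0 → fail=6;  out ∅∪∅=∅
  n5('abcb'): parent n4 fail=1; on 'b' 1 → fail=16;  out {1}∪∅={1}
  n11('acbc'): parent n10 fail=16; on 'c' 16→6→0 → fail=1;  out ∅∪{0}={0}
  n13('acbb'): parent n10 fail=16; on 'b' 16 → fail=17;  out ∅∪∅=∅
  n18('cbba'): parent n17 fail=6; on 'a' 6 → fail=7;  out {7}∪{2}={2,7}
  n12('acbca'): parent n11 fail=1; on 'a' 1 → fail=8;  out {4}∪{3}={3,4}
  n14('acbba'): parent n13 fail=17; on 'a' 17 → fail=18;  out {5}∪{2,7}={2,5,7}

Scan:
[0] read 'a'  n0⇒n2
[1] read 'b'  n2⇒n3
[2] read 'c'  n3⇒n4  → match P0@[2:2]
[3] read 'b'  n4⇒n5  → match P1@[0:3]
[4] read 'a'  n5⇒n7 ·f  → match P2@[3:4]
[5] read 'b'  n7⇒n3 ·f
[6] read 'a'  n3⇒n7 ·f  → match P2@[5:6]
[7] read 'a'  n7⇒n15  → match P6@[5:7]
[8] read 'c'  n15⇒n9 ·f  → match P0@[8:8]
[9] read 'b'  n9⇒n10
[10] read 'a'  n10⇒n7 ·f  → match P2@[9:10]
[11] read 'b'  n7⇒n3 ·f
[12] read 'a'  n3⇒n7 ·f  → match P2@[11:12]
[13] read 'c'  n7⇒n9 ·f  → match P0@[13:13]
[14] read 'b'  n9⇒n10
[15] read 'b'  n10⇒n13
[16] read 'a'  n13⇒n14  → match P2@[15:16],P5@[12:16],P7@[13:16]
[17] read 'a'  n14⇒n15 ·f  → match P6@[15:17]
[18] read 'c'  n15⇒n9 ·f  → match P0@[18:18]
[19] read 'b'  n9⇒n10
[20] read 'b'  n10⇒n13
[21] read 'a'  n13⇒n14  → match P2@[20:21],P5@[17:21],P7@[18:21]
[22] read 'c'  n14⇒n9 ·f  → match P0@[22:22]
[23] read 'c'  n9⇒n1 ·f  → match P0@[23:23]
[24] read 'c'  n1⇒n1 ·f  → match P0@[24:24]
[25] read 'b'  n1⇒n16
[26] read 'c'  n16⇒n1 ·f  → match P0@[26:26]
[27] read 'c'  n1⇒n1 ·f  → match P0@[27:27]
[28] read 'b'  n1⇒n16
[29] read 'a'  n16⇒n7 ·f  → match P2@[28:29]
[30] read 'a'  n7⇒n15  → match P6@[28:30]
[31] read 'b'  n15⇒n3 ·f
[32] read 'c'  n3⇒n4  → match P0@[32:32]
[33] read 'b'  n4⇒n5  → match P1@[30:33]
[34] read 'b'  n5⇒n17 ·f
[35] read 'a'  n17⇒n18  → match P2@[34:35],P7@[32:35]
[36] read 'c'  n18⇒n9 ·f  → match P0@[36:36]
[37] read 'a'  n9⇒n8 ·f  → match P3@[36:37]
[38] read 'c'  n8⇒n9 ·f  → match P0@[38:38]
[39] read 'a'  n9⇒n8 ·f  → match P3@[38:39]
[40] read 'c'  n8⇒n9 ·f  → match P0@[40:40]
[41] read 'c'  n9⇒n1 ·f  → match P0@[41:41]
[42] read 'b'  n1⇒n16
[43] read 'b'  n16⇒n17
[44] read 'a'  n17⇒n18  → match P2@[43:44],P7@[41:44]
[45] read 'a'  n18⇒n15 ·f  → match P6@[43:45]
[46] read 'a'  n15⇒n2 ·f
[47] read 'c'  n2⇒n9  → match P0@[47:47]
[48] read 'b'  n9⇒n10
[49] read 'b'  n10⇒n13
[50] read 'a'  n13⇒n14  → match P2@[49:50],P5@[46:50],P7@[47:50]
[51] read 'a'  n14⇒n15 ·f  → match P6@[49:51]
[52] read 'a'  n15⇒n2 ·f
[53] read 'c'  n2⇒n9  → match P0@[53:53]
[54] read 'b'  n9⇒n10
[55] read 'b'  n10⇒n13
[56] read 'a'  n13⇒n14  → match P2@[55:56],P5@[52:56],P7@[53:56]

Matches: [[2,0],[3,1],[4,2],[6,2],[7,6],[8,0],[10,2],[12,2],[13,0],[16,2],[16,5],[16,7],[17,6],[18,0],[21,2],[21,5],[21,7],[22,0],[23,0],[24,0],[26,0],[27,0],[29,2],[30,6],[32,0],[33,1],[35,2],[35,7],[36,0],[37,3],[38,0],[39,3],[40,0],[41,0],[44,2],[44,7],[45,6],[47,0],[50,2],[50,5],[50,7],[51,6],[53,0],[56,2],[56,5],[56,7]]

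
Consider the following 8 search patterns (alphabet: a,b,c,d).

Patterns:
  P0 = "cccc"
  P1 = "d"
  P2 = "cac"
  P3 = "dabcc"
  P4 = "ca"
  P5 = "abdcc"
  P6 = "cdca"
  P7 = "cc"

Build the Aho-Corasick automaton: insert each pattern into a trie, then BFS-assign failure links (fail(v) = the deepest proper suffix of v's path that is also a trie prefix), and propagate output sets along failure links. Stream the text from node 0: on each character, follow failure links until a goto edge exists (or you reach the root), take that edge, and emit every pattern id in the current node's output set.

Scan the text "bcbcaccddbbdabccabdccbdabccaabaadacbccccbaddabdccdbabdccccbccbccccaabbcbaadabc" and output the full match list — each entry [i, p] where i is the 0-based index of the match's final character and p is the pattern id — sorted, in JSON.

Build automaton:
Trie (insert patterns):
  n0 'ε': a→12 c→1 d→5
  n1 'c': a→6 c→2 d→17
  n2 'cc': c→3  ←P7
  n3 'ccc': c→4
  n4 'cccc': ·  ←P0
  n5 'd': a→8  ←P1
  n6 'ca': c→7  ←P4
  n7 'cac': ·  ←P2
  n8 'da': b→9
  n9 'dab': c→10
  n10 'dabc': c→11
  n11 'dabcc': ·  ←P3
  n12 'a': b→13
  n13 'ab': d→14
  n14 'abd': c→15
  n15 'abdc': c→16
  n16 'abdcc': ·  ←P5
  n17 'cd': c→18
  n18 'cdc': a→19
  n19 'cdca': ·  ←P6

BFS fail/out derivation:
  fail(1) 'c': from fail(0)=0 chase 'c': 0 ⇒ 0;  out=∅∪out(0)=∅
  fail(5) 'd': from fail(0)=0 chase 'd': 0 ⇒ 0;  out={1}∪out(0)={1}
  fail(12) 'a': from fail(0)=0 chase 'a': 0 ⇒ 0;  out=∅∪out(0)=∅
  fail(2) 'cc': from fail(1)=0 chase 'c': 0 ⇒ 1;  out={7}∪out(1)={7}
  fail(6) 'ca': from fail(1)=0 chase 'a': 0 ⇒ 12;  out={4}∪out(12)={4}
  fail(8) 'da': from fail(5)=0 chase 'a': 0 ⇒ 12;  out=∅∪out(12)=∅
  fail(13) 'ab': from fail(12)=0 chase 'b': 0 ⇒ 0;  out=∅∪out(0)=∅
  fail(17) 'cd': from fail(1)=0 chase 'd': 0 ⇒ 5;  out=∅∪out(5)={1}
  fail(3) 'ccc': from fail(2)=1 chase 'c': 1 ⇒ 2;  out=∅∪out(2)={7}
  fail(7) 'cac': from fail(6)=12 chase 'c': 12→0 ⇒ 1;  out={2}∪out(1)={2}
  fail(9) 'dab': from fail(8)=12 chase 'b': 12 ⇒ 13;  out=∅∪out(13)=∅
  fail(14) 'abd': from fail(13)=0 chase 'd': 0 ⇒ 5;  out=∅∪out(5)={1}
  fail(18) 'cdc': from fail(17)=5 chase 'c': 5→0 ⇒ 1;  out=∅∪out(1)=∅
  fail(4) 'cccc': from fail(3)=2 chase 'c': 2 ⇒ 3;  out={0}∪out(3)={0,7}
  fail(10) 'dabc': from fail(9)=13 chase 'c': 13→0 ⇒ 1;  out=∅∪out(1)=∅
  fail(15) 'abdc': from fail(14)=5 chase 'c': 5→0 ⇒ 1;  out=∅∪out(1)=∅
  fail(19) 'cdca': from fail(18)=1 chase 'a': 1 ⇒ 6;  out={6}∪out(6)={4,6}
  fail(11) 'dabcc': from fail(10)=1 chase 'c': 1 ⇒ 2;  out={3}∪out(2)={3,7}
  fail(16) 'abdcc': from fail(15)=1 chase 'c': 1 ⇒ 2;  out={5}∪out(2)={5,7}

Scan:
[0] read 'b'  n0⇒n0
[1] read 'c'  n0⇒n1
[2] read 'b'  n1⇒n0 ·f
[3] read 'c'  n0⇒n1
[4] read 'a'  n1⇒n6  → match P4@[3:4]
[5] read 'c'  n6⇒n7  → match P2@[3:5]
[6] read 'c'  n7⇒n2 ·f  → match P7@[5:6]
[7] read 'd'  n2⇒n17 ·f  → match P1@[7:7]
[8] read 'd'  n17⇒n5 ·f  → match P1@[8:8]
[9] read 'b'  n5⇒n0 ·f
[10] read 'b'  n0⇒n0
[11] read 'd'  n0⇒n5  → match P1@[11:11]
[12] read 'a'  n5⇒n8
[13] read 'b'  n8⇒n9
[14] read 'c'  n9⇒n10
[15] read 'c'  n10⇒n11  → match P3@[11:15],P7@[14:15]
[16] read 'a'  n11⇒n6 ·f  → match P4@[15:16]
[17] read 'b'  n6⇒n13 ·f
[18] read 'd'  n13⇒n14  → match P1@[18:18]
[19] read 'c'  n14⇒n15
[20] read 'c'  n15⇒n16  → match P5@[16:20],P7@[19:20]
[21] read 'b'  n16⇒n0 ·f
[22] read 'd'  n0⇒n5  → match P1@[22:22]
[23] read 'a'  n5⇒n8
[24] read 'b'  n8⇒n9
[25] read 'c'  n9⇒n10
[26] read 'c'  n10⇒n11  → match P3@[22:26],P7@[25:26]
[27] read 'a'  n11⇒n6 ·f  → match P4@[26:27]
[28] read 'a'  n6⇒n12 ·f
[29] read 'b'  n12⇒n13
[30] read 'a'  n13⇒n12 ·f
[31] read 'a'  n12⇒n12 ·f
[32] read 'd'  n12⇒n5 ·f  → match P1@[32:32]
[33] read 'a'  n5⇒n8
[34] read 'c'  n8⇒n1 ·f
[35] read 'b'  n1⇒n0 ·f
[36] read 'c'  n0⇒n1
[37] read 'c'  n1⇒n2  → match P7@[36:37]
[38] read 'c'  n2⇒n3  → match P7@[37:38]
[39] read 'c'  n3⇒n4  → match P0@[36:39],P7@[38:39]
[40] read 'b'  n4⇒n0 ·f
[41] read 'a'  n0⇒n12
[42] read 'd'  n12⇒n5 ·f  → match P1@[42:42]
[43] read 'd'  n5⇒n5 ·f  → match P1@[43:43]
[44] read 'a'  n5⇒n8
[45] read 'b'  n8⇒n9
[46] read 'd'  n9⇒n14 ·f  → match P1@[46:46]
[47] read 'c'  n14⇒n15
[48] read 'c'  n15⇒n16  → match P5@[44:48],P7@[47:48]
[49] read 'd'  n16⇒n17 ·f  → match P1@[49:49]
[50] read 'b'  n17⇒n0 ·f
[51] read 'a'  n0⇒n12
[52] read 'b'  n12⇒n13
[53] read 'd'  n13⇒n14  → match P1@[53:53]
[54] read 'c'  n14⇒n15
[55] read 'c'  n15⇒n16  → match P5@[51:55],P7@[54:55]
[56] read 'c'  n16⇒n3 ·f  → match P7@[55:56]
[57] read 'c'  n3⇒n4  → match P0@[54:57],P7@[56:57]
[58] read 'b'  n4⇒n0 ·f
[59] read 'c'  n0⇒n1
[60] read 'c'  n1⇒n2  → match P7@[59:60]
[61] read 'b'  n2⇒n0 ·f
[62] read 'c'  n0⇒n1
[63] read 'c'  n1⇒n2  → match P7@[62:63]
[64] read 'c'  n2⇒n3  → match P7@[63:64]
[65] read 'c'  n3⇒n4  → match P0@[62:65],P7@[64:65]
[66] read 'a'  n4⇒n6 ·f  → match P4@[65:66]
[67] read 'a'  n6⇒n12 ·f
[68] read 'b'  n12⇒n13
[69] read 'b'  n13⇒n0 ·f
[70] read 'c'  n0⇒n1
[71] read 'b'  n1⇒n0 ·f
[72] read 'a'  n0⇒n12
[73] read 'a'  n12⇒n12 ·f
[74] read 'd'  n12⇒n5 ·f  → match P1@[74:74]
[75] read 'a'  n5⇒n8
[76] read 'b'  n8⇒n9
[77] read 'c'  n9⇒n10

Matches: [[4,4],[5,2],[6,7],[7,1],[8,1],[11,1],[15,3],[15,7],[16,4],[18,1],[20,5],[20,7],[22,1],[26,3],[26,7],[27,4],[32,1],[37,7],[38,7],[39,0],[39,7],[42,1],[43,1],[46,1],[48,5],[48,7],[49,1],[53,1],[55,5],[55,7],[56,7],[57,0],[57,7],[60,7],[63,7],[64,7],[65,0],[65,7],[66,4],[74,1]]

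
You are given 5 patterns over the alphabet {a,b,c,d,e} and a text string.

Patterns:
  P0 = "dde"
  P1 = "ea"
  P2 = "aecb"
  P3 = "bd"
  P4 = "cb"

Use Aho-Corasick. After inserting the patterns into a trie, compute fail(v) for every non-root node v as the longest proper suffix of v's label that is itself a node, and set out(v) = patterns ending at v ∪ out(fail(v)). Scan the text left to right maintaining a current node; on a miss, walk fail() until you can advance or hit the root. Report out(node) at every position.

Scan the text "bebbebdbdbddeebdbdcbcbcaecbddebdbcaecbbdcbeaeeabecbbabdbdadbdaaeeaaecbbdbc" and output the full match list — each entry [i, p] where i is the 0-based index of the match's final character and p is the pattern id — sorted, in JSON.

Build:
Trie (insert patterns):
  0='ε' goto a→6 b→10 c→12 d→1 e→4
  1='d' goto d→2
  2='dd' goto e→3
  3='dde' goto ·  [P0 ends]
  4='e' goto a→5
  5='ea' goto ·  [P1 ends]
  6='a' goto e→7
  7='ae' goto c→8
  8='aec' goto b→9
  9='aecb' goto ·  [P2 ends]
  10='b' goto d→11
  11='bd' goto ·  [P3 ends]
  12='c' goto b→13
  13='cb' goto ·  [P4 ends]

BFS fail/out derivation:
  fail(1) 'd': from fail(0)=0 chase 'd': 0 ⇒ 0;  out=∅∪out(0)=∅
  fail(4) 'e': from fail(0)=0 chase 'e': 0 ⇒ 0;  out=∅∪out(0)=∅
  fail(6) 'a': from fail(0)=0 chase 'a': 0 ⇒ 0;  out=∅∪out(0)=∅
  fail(10) 'b': from fail(0)=0 chase 'b': 0 ⇒ 0;  out=∅∪out(0)=∅
  fail(12) 'c': from fail(0)=0 chase 'c': 0 ⇒ 0;  out=∅∪out(0)=∅
  fail(2) 'dd': from fail(1)=0 chase 'd': 0 ⇒ 1;  out=∅∪out(1)=∅
  fail(5) 'ea': from fail(4)=0 chase 'a': 0 ⇒ 6;  out={1}∪out(6)={1}
  fail(7) 'ae': from fail(6)=0 chase 'e': 0 ⇒ 4;  out=∅∪out(4)=∅
  fail(11) 'bd': from fail(10)=0 chase 'd': 0 ⇒ 1;  out={3}∪out(1)={3}
  fail(13) 'cb': from fail(12)=0 chase 'b': 0 ⇒ 10;  out={4}∪out(10)={4}
  fail(3) 'dde': from fail(2)=1 chase 'e': 1→0 ⇒ 4;  out={0}∪out(4)={0}
  fail(8) 'aec': from fail(7)=4 chase 'c': 4→0 ⇒ 12;  out=∅∪out(12)=∅
  fail(9) 'aecb': from fail(8)=12 chase 'b': 12 ⇒ 13;  out={2}∪out(13)={2,4}

Text stream:
pos 0 'b': at 10
pos 1 'e': at 4 ·f
pos 2 'b': at 10 ·f
pos 3 'b': at 10 ·f
pos 4 'e': at 4 ·f
pos 5 'b': at 10 ·f
pos 6 'd': at 11  emit P3@[5:6]
pos 7 'b': at 10 ·f
pos 8 'd': at 11  emit P3@[7:8]
pos 9 'b': at 10 ·f
pos 10 'd': at 11  emit P3@[9:10]
pos 11 'd': at 2 ·f
pos 12 'e': at 3  emit P0@[10:12]
pos 13 'e': at 4 ·f
pos 14 'b': at 10 ·f
pos 15 'd': at 11  emit P3@[14:15]
pos 16 'b': at 10 ·f
pos 17 'd': at 11  emit P3@[16:17]
pos 18 'c': at 12 ·f
pos 19 'b': at 13  emit P4@[18:19]
pos 20 'c': at 12 ·f
pos 21 'b': at 13  emit P4@[20:21]
pos 22 'c': at 12 ·f
pos 23 'a': at 6 ·f
pos 24 'e': at 7
pos 25 'c': at 8
pos 26 'b': at 9  emit P2@[23:26],P4@[25:26]
pos 27 'd': at 11 ·f  emit P3@[26:27]
pos 28 'd': at 2 ·f
pos 29 'e': at 3  emit P0@[27:29]
pos 30 'b': at 10 ·f
pos 31 'd': at 11  emit P3@[30:31]
pos 32 'b': at 10 ·f
pos 33 'c': at 12 ·f
pos 34 'a': at 6 ·f
pos 35 'e': at 7
pos 36 'c': at 8
pos 37 'b': at 9  emit P2@[34:37],P4@[36:37]
pos 38 'b': at 10 ·f
pos 39 'd': at 11  emit P3@[38:39]
pos 40 'c': at 12 ·f
pos 41 'b': at 13  emit P4@[40:41]
pos 42 'e': at 4 ·f
pos 43 'a': at 5  emit P1@[42:43]
pos 44 'e': at 7 ·f
pos 45 'e': at 4 ·f
pos 46 'a': at 5  emit P1@[45:46]
pos 47 'b': at 10 ·f
pos 48 'e': at 4 ·f
pos 49 'c': at 12 ·f
pos 50 'b': at 13  emit P4@[49:50]
pos 51 'b': at 10 ·f
pos 52 'a': at 6 ·f
pos 53 'b': at 10 ·f
pos 54 'd': at 11  emit P3@[53:54]
pos 55 'b': at 10 ·f
pos 56 'd': at 11  emit P3@[55:56]
pos 57 'a': at 6 ·f
pos 58 'd': at 1 ·f
pos 59 'b': at 10 ·f
pos 60 'd': at 11  emit P3@[59:60]
pos 61 'a': at 6 ·f
pos 62 'a': at 6 ·f
pos 63 'e': at 7
pos 64 'e': at 4 ·f
pos 65 'a': at 5  emit P1@[64:65]
pos 66 'a': at 6 ·f
pos 67 'e': at 7
pos 68 'c': at 8
pos 69 'b': at 9  emit P2@[66:69],P4@[68:69]
pos 70 'b': at 10 ·f
pos 71 'd': at 11  emit P3@[70:71]
pos 72 'b': at 10 ·f
pos 73 'c': at 12 ·f

Matches: [[6,3],[8,3],[10,3],[12,0],[15,3],[17,3],[19,4],[21,4],[26,2],[26,4],[27,3],[29,0],[31,3],[37,2],[37,4],[39,3],[41,4],[43,1],[46,1],[50,4],[54,3],[56,3],[60,3],[65,1],[69,2],[69,4],[71,3]]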